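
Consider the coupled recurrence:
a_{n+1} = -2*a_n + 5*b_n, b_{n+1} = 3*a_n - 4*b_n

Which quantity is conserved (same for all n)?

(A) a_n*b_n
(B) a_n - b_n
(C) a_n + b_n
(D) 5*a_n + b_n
C

Replace a_n by a_{n+1} = -2*a_n + 5*b_n and b_n by b_{n+1} = 3*a_n - 4*b_n in each option and simplify:
(A) a_n*b_n  ->  (-2*a_n + 5*b_n)*(3*a_n - 4*b_n) = -6*a_n^2 + 23*a_n*b_n - 20*b_n^2   [not conserved]
(B) a_n - b_n  ->  (-2*a_n + 5*b_n) - (3*a_n - 4*b_n) = -5*a_n + 9*b_n   [not conserved]
(C) a_n + b_n  ->  (-2*a_n + 5*b_n) + (3*a_n - 4*b_n) = a_n + b_n   [conserved]
(D) 5*a_n + b_n  ->  5*(-2*a_n + 5*b_n) + (3*a_n - 4*b_n) = -7*a_n + 21*b_n   [not conserved]

Only (C) a_n + b_n returns to itself after one step, so it is the conserved quantity.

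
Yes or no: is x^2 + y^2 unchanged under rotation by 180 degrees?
Yes

Applying rotation by 180 degrees: x' = x*cos(180 degrees) - y*sin(180 degrees) = -x, y' = x*sin(180 degrees) + y*cos(180 degrees) = -y

Substituting into x^2 + y^2:
(-x)^2 + (-y)^2
= x^2 + y^2

This equals the original expression x^2 + y^2, so it IS invariant.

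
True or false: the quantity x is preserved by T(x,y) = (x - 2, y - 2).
False

Substitute T(x,y) = (x - 2, y - 2) into the expression and compare with the original.

Original: x
After applying T: (x - 2) = x - 2

This differs from the original x (difference: -2), so the expression is NOT invariant.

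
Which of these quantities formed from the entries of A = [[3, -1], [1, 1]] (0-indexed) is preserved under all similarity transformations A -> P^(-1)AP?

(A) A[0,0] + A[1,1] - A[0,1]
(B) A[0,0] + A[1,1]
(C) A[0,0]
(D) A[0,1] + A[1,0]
B

A[0,0] + A[1,1] is the trace of A. By the cyclic property of the trace, tr(P^(-1)AP) = tr(APP^(-1)) = tr(A), so it is the same for every matrix similar to A.

The other combinations are not similarity invariants. For example, take P = [[2, 1], [1, 1]] (det P = 1), so P^(-1) = [[1, -1], [-1, 2]] and
B = P^(-1)AP = [[2, 0], [1, 2]].
Evaluating each option on A and on B:
(A) A[0,0] + A[1,1] - A[0,1]: 5 for A, 4 for B -> changes
(B) A[0,0] + A[1,1]: 4 for A, 4 for B -> unchanged
(C) A[0,0]: 3 for A, 2 for B -> changes
(D) A[0,1] + A[1,0]: 0 for A, 1 for B -> changes

Only (B) A[0,0] + A[1,1] = 4 survives (and it does so for every P, not just this one), so it is the invariant.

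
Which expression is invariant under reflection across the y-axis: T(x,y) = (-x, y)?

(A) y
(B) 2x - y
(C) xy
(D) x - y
A

The map is reflection across the y-axis: T(x,y) = (-x, y).
Substitute the transformed coordinates into each option and compare with the original:
(A) y  ->  (y) = y   [equals y: invariant]
(B) 2x - y  ->  2(-x) - (y) = -2x - y   [differs from 2x - y: not invariant]
(C) xy  ->  (-x)(y) = -xy   [differs from xy: not invariant]
(D) x - y  ->  (-x) - (y) = -x - y   [differs from x - y: not invariant]

Only option (A), y, is unchanged by the transformation.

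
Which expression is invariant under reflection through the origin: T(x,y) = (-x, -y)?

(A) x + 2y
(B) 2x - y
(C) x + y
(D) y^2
D

The map is reflection through the origin: T(x,y) = (-x, -y).
Substitute the transformed coordinates into each option and compare with the original:
(A) x + 2y  ->  (-x) + 2(-y) = -x - 2y   [differs from x + 2y: not invariant]
(B) 2x - y  ->  2(-x) - (-y) = -2x + y   [differs from 2x - y: not invariant]
(C) x + y  ->  (-x) + (-y) = -x - y   [differs from x + y: not invariant]
(D) y^2  ->  (-y)^2 = y^2   [equals y^2: invariant]

Only option (D), y^2, is unchanged by the transformation.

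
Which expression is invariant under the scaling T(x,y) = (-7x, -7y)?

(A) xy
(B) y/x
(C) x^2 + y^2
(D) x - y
B

Under the uniform scaling T(x,y) = (-7x, -7y):
Substitute the transformed coordinates into each option and compare with the original:
(A) xy  ->  (-7x)(-7y) = 49xy   [differs from xy: not invariant]
(B) y/x  ->  (-7y)/(-7x) = y/x   [equals y/x: invariant]
(C) x^2 + y^2  ->  (-7x)^2 + (-7y)^2 = 49x^2 + 49y^2   [differs from x^2 + y^2: not invariant]
(D) x - y  ->  (-7x) - (-7y) = -7x + 7y   [differs from x - y: not invariant]

Only option (B), y/x, is unchanged by the transformation.
The common factor -7 cancels in a ratio of coordinates, while sums, products and sums of squares pick up factors of -7 or 49.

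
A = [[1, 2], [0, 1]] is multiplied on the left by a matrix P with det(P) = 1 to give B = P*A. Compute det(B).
1

By the multiplicative property of determinants, det(B) = det(P*A) = det(P) * det(A) = det(A),
so the determinant is invariant under multiplication by any determinant-1 matrix; we just need det(A).

det(A) = (1)(1) - (2)(0) = 1 - 0 = 1

Therefore det(B) = 1 * 1 = 1.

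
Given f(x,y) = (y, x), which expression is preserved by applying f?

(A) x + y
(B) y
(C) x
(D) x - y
A

For f(x,y) = (y, x):
After applying f: x' = y, y' = x. So x' + y' = y + x = x + y.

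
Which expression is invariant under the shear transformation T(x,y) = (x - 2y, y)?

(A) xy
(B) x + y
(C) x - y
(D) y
D

Under the shear T(x,y) = (x - 2y, y):
Substitute the transformed coordinates into each option and compare with the original:
(A) xy  ->  (x - 2y)(y) = xy - 2y^2   [differs from xy: not invariant]
(B) x + y  ->  (x - 2y) + (y) = x - y   [differs from x + y: not invariant]
(C) x - y  ->  (x - 2y) - (y) = x - 3y   [differs from x - y: not invariant]
(D) y  ->  (y) = y   [equals y: invariant]

Only option (D), y, is unchanged by the transformation.
A horizontal shear moves points parallel to the x-axis, so the y-coordinate (and any function of y alone) is unchanged.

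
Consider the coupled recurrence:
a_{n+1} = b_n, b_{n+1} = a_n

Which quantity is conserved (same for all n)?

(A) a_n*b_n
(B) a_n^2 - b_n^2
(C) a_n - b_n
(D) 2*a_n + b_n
A

Replace a_n by a_{n+1} = b_n and b_n by b_{n+1} = a_n in each option and simplify:
(A) a_n*b_n  ->  (b_n)*(a_n) = a_n*b_n   [conserved]
(B) a_n^2 - b_n^2  ->  (b_n)^2 - (a_n)^2 = -a_n^2 + b_n^2   [not conserved]
(C) a_n - b_n  ->  (b_n) - (a_n) = -a_n + b_n   [not conserved]
(D) 2*a_n + b_n  ->  2*(b_n) + (a_n) = a_n + 2*b_n   [not conserved]

Only (A) a_n*b_n returns to itself after one step, so it is the conserved quantity.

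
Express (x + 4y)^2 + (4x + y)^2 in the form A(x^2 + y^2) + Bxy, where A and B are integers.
17(x^2 + y^2) + 16xy

Expanding: (x + 4y)^2 = x^2 + 8xy + 16y^2
(4x + y)^2 = 16x^2 + 8xy + y^2
Sum = (1+16)(x^2+y^2) + 16xy = 17(x^2 + y^2) + 16xy
This is symmetric in x and y.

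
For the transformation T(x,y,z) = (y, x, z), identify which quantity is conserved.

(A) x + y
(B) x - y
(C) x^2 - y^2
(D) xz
A

Apply T(x,y,z) = (y, x, z) to each option, i.e. replace (x, y, z) by the transformed coordinates.
Substitute the transformed coordinates into each option and compare with the original:
(A) x + y  ->  (y) + (x) = x + y   [equals x + y: invariant]
(B) x - y  ->  (y) - (x) = -x + y   [differs from x - y: not invariant]
(C) x^2 - y^2  ->  (y)^2 - (x)^2 = -x^2 + y^2   [differs from x^2 - y^2: not invariant]
(D) xz  ->  (y)(z) = yz   [differs from xz: not invariant]

Only option (A), x + y, is unchanged by the transformation.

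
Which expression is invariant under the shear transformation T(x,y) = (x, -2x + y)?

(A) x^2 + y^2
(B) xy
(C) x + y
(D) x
D

Under the shear T(x,y) = (x, -2x + y):
Substitute the transformed coordinates into each option and compare with the original:
(A) x^2 + y^2  ->  (x)^2 + (-2x + y)^2 = 5x^2 - 4xy + y^2   [differs from x^2 + y^2: not invariant]
(B) xy  ->  (x)(-2x + y) = -2x^2 + xy   [differs from xy: not invariant]
(C) x + y  ->  (x) + (-2x + y) = -x + y   [differs from x + y: not invariant]
(D) x  ->  (x) = x   [equals x: invariant]

Only option (D), x, is unchanged by the transformation.
A vertical shear moves points parallel to the y-axis, so the x-coordinate (and any function of x alone) is unchanged.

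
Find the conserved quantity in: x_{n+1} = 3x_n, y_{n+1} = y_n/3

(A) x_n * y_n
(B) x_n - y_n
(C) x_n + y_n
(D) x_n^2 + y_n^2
A

For the recurrence x_{n+1} = 3x_n, y_{n+1} = y_n/3:

x_{n+1} * y_{n+1} = (3x_n) * (y_n/3) = x_n * y_n
The product is conserved.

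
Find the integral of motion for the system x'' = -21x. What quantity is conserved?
E = (x')^2 + 21x^2

Multiply the equation by x':
x' * x'' = -21x * x'
The left side is d/dt[(x')^2/2] and the right side is d/dt[-21x^2/2], so
d/dt[(x')^2/2 + 21x^2/2] = 0, i.e. (x')^2/2 + 21x^2/2 = constant.
Multiplying by 2, the integral of motion is E = (x')^2 + 21x^2.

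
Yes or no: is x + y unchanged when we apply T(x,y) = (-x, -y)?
No

Substitute T(x,y) = (-x, -y) into the expression and compare with the original.

Original: x + y
After applying T: (-x) + (-y) = -x - y

This differs from the original x + y (difference: -2x - 2y), so the expression is NOT invariant.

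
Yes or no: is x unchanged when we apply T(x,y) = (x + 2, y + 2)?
No

Substitute T(x,y) = (x + 2, y + 2) into the expression and compare with the original.

Original: x
After applying T: (x + 2) = x + 2

This differs from the original x (difference: 2), so the expression is NOT invariant.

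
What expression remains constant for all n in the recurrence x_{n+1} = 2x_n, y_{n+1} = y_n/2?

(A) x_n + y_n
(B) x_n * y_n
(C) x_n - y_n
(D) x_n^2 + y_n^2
B

For the recurrence x_{n+1} = 2x_n, y_{n+1} = y_n/2:

x_{n+1} * y_{n+1} = (2x_n) * (y_n/2) = x_n * y_n
The product is conserved.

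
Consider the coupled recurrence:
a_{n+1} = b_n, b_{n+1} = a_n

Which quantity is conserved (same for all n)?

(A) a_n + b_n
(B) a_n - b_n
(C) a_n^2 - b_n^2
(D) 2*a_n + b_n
A

Replace a_n by a_{n+1} = b_n and b_n by b_{n+1} = a_n in each option and simplify:
(A) a_n + b_n  ->  (b_n) + (a_n) = a_n + b_n   [conserved]
(B) a_n - b_n  ->  (b_n) - (a_n) = -a_n + b_n   [not conserved]
(C) a_n^2 - b_n^2  ->  (b_n)^2 - (a_n)^2 = -a_n^2 + b_n^2   [not conserved]
(D) 2*a_n + b_n  ->  2*(b_n) + (a_n) = a_n + 2*b_n   [not conserved]

Only (A) a_n + b_n returns to itself after one step, so it is the conserved quantity.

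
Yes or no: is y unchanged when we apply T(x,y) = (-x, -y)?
No

Substitute T(x,y) = (-x, -y) into the expression and compare with the original.

Original: y
After applying T: (-y) = -y

This differs from the original y (difference: -2y), so the expression is NOT invariant.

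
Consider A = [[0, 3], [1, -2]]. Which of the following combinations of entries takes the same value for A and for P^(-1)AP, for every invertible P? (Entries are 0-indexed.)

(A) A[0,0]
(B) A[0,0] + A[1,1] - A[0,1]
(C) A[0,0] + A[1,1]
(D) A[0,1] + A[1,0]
C

A[0,0] + A[1,1] is the trace of A. By the cyclic property of the trace, tr(P^(-1)AP) = tr(APP^(-1)) = tr(A), so it is the same for every matrix similar to A.

The other combinations are not similarity invariants. For example, take P = [[1, 1], [1, 2]] (det P = 1), so P^(-1) = [[2, -1], [-1, 1]] and
B = P^(-1)AP = [[7, 15], [-4, -9]].
Evaluating each option on A and on B:
(A) A[0,0]: 0 for A, 7 for B -> changes
(B) A[0,0] + A[1,1] - A[0,1]: -5 for A, -17 for B -> changes
(C) A[0,0] + A[1,1]: -2 for A, -2 for B -> unchanged
(D) A[0,1] + A[1,0]: 4 for A, 11 for B -> changes

Only (C) A[0,0] + A[1,1] = -2 survives (and it does so for every P, not just this one), so it is the invariant.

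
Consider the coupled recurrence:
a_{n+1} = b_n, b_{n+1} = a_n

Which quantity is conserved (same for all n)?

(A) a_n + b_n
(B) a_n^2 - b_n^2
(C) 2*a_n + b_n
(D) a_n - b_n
A

Replace a_n by a_{n+1} = b_n and b_n by b_{n+1} = a_n in each option and simplify:
(A) a_n + b_n  ->  (b_n) + (a_n) = a_n + b_n   [conserved]
(B) a_n^2 - b_n^2  ->  (b_n)^2 - (a_n)^2 = -a_n^2 + b_n^2   [not conserved]
(C) 2*a_n + b_n  ->  2*(b_n) + (a_n) = a_n + 2*b_n   [not conserved]
(D) a_n - b_n  ->  (b_n) - (a_n) = -a_n + b_n   [not conserved]

Only (A) a_n + b_n returns to itself after one step, so it is the conserved quantity.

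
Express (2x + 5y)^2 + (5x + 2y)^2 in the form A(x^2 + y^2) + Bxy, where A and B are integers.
29(x^2 + y^2) + 40xy

Expanding: (2x + 5y)^2 = 4x^2 + 20xy + 25y^2
(5x + 2y)^2 = 25x^2 + 20xy + 4y^2
Sum = (4+25)(x^2+y^2) + 40xy = 29(x^2 + y^2) + 40xy
This is symmetric in x and y.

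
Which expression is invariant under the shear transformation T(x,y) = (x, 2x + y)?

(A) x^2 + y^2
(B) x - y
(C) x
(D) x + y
C

Under the shear T(x,y) = (x, 2x + y):
Substitute the transformed coordinates into each option and compare with the original:
(A) x^2 + y^2  ->  (x)^2 + (2x + y)^2 = 5x^2 + 4xy + y^2   [differs from x^2 + y^2: not invariant]
(B) x - y  ->  (x) - (2x + y) = -x - y   [differs from x - y: not invariant]
(C) x  ->  (x) = x   [equals x: invariant]
(D) x + y  ->  (x) + (2x + y) = 3x + y   [differs from x + y: not invariant]

Only option (C), x, is unchanged by the transformation.
A vertical shear moves points parallel to the y-axis, so the x-coordinate (and any function of x alone) is unchanged.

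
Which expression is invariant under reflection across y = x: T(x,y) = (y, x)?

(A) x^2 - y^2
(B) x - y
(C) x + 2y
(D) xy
D

The map is reflection across y = x: T(x,y) = (y, x).
Substitute the transformed coordinates into each option and compare with the original:
(A) x^2 - y^2  ->  (y)^2 - (x)^2 = -x^2 + y^2   [differs from x^2 - y^2: not invariant]
(B) x - y  ->  (y) - (x) = -x + y   [differs from x - y: not invariant]
(C) x + 2y  ->  (y) + 2(x) = 2x + y   [differs from x + 2y: not invariant]
(D) xy  ->  (y)(x) = xy   [equals xy: invariant]

Only option (D), xy, is unchanged by the transformation.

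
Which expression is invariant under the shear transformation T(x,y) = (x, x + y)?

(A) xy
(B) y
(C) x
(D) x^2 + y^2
C

Under the shear T(x,y) = (x, x + y):
Substitute the transformed coordinates into each option and compare with the original:
(A) xy  ->  (x)(x + y) = x^2 + xy   [differs from xy: not invariant]
(B) y  ->  (x + y) = x + y   [differs from y: not invariant]
(C) x  ->  (x) = x   [equals x: invariant]
(D) x^2 + y^2  ->  (x)^2 + (x + y)^2 = 2x^2 + 2xy + y^2   [differs from x^2 + y^2: not invariant]

Only option (C), x, is unchanged by the transformation.
A vertical shear moves points parallel to the y-axis, so the x-coordinate (and any function of x alone) is unchanged.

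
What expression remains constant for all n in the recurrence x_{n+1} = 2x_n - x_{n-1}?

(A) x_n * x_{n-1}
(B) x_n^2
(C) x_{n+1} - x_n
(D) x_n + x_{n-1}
C

For the recurrence x_{n+1} = 2x_n - x_{n-1}:

If x_{n+1} = 2x_n - x_{n-1}, then:
x_{n+1} - x_n = x_n - x_{n-1}
The first difference is constant throughout the sequence.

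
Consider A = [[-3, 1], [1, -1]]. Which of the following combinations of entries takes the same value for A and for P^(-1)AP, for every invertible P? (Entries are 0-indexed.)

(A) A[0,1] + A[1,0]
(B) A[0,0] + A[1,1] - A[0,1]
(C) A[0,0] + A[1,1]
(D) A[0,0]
C

A[0,0] + A[1,1] is the trace of A. By the cyclic property of the trace, tr(P^(-1)AP) = tr(APP^(-1)) = tr(A), so it is the same for every matrix similar to A.

The other combinations are not similarity invariants. For example, take P = [[1, 1], [0, 1]] (det P = 1), so P^(-1) = [[1, -1], [0, 1]] and
B = P^(-1)AP = [[-4, -2], [1, 0]].
Evaluating each option on A and on B:
(A) A[0,1] + A[1,0]: 2 for A, -1 for B -> changes
(B) A[0,0] + A[1,1] - A[0,1]: -5 for A, -2 for B -> changes
(C) A[0,0] + A[1,1]: -4 for A, -4 for B -> unchanged
(D) A[0,0]: -3 for A, -4 for B -> changes

Only (C) A[0,0] + A[1,1] = -4 survives (and it does so for every P, not just this one), so it is the invariant.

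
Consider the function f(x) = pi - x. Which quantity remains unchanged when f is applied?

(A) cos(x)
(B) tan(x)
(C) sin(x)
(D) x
C

For f(x) = pi - x:
sin(pi - x) = sin(x), so sine is invariant under this transformation.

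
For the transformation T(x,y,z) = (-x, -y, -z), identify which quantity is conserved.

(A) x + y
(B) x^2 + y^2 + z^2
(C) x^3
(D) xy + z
B

Apply T(x,y,z) = (-x, -y, -z) to each option, i.e. replace (x, y, z) by the transformed coordinates.
Substitute the transformed coordinates into each option and compare with the original:
(A) x + y  ->  (-x) + (-y) = -x - y   [differs from x + y: not invariant]
(B) x^2 + y^2 + z^2  ->  (-x)^2 + (-y)^2 + (-z)^2 = x^2 + y^2 + z^2   [equals x^2 + y^2 + z^2: invariant]
(C) x^3  ->  (-x)^3 = -x^3   [differs from x^3: not invariant]
(D) xy + z  ->  (-x)(-y) + (-z) = xy - z   [differs from xy + z: not invariant]

Only option (B), x^2 + y^2 + z^2, is unchanged by the transformation.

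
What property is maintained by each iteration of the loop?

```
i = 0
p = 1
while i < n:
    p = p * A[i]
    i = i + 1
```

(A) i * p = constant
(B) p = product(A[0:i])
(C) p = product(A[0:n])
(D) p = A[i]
B

A loop invariant must hold before the first iteration and be re-established by every execution of the body.

(B) p = product(A[0:i]): Initially i = 0 and p = 1 = product of the empty slice A[0:0]. If p = product(A[0:i]) holds at the top of an iteration, the body sets p to product(A[0:i]) * A[i] = product(A[0:i+1]) and then i to i+1, so the property is restored. At exit i = n, giving p = product(A[0:n]).

The other options fail:
(A) i * p = constant: initially i * p = 0, but after one iteration it is 1 * A[0], which is nonzero in general.
(C) p = product(A[0:n]): false before the loop (p = 1, not the full product) -- it only becomes true at exit.
(D) p = A[i]: after the first iteration p = A[0] but i = 1; in general p is a product of several elements, not a single one.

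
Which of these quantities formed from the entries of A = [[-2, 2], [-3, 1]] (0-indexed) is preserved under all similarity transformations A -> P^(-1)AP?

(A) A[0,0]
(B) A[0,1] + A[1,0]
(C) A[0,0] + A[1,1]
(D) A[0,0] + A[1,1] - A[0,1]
C

A[0,0] + A[1,1] is the trace of A. By the cyclic property of the trace, tr(P^(-1)AP) = tr(APP^(-1)) = tr(A), so it is the same for every matrix similar to A.

The other combinations are not similarity invariants. For example, take P = [[1, -1], [0, 1]] (det P = 1), so P^(-1) = [[1, 1], [0, 1]] and
B = P^(-1)AP = [[-5, 8], [-3, 4]].
Evaluating each option on A and on B:
(A) A[0,0]: -2 for A, -5 for B -> changes
(B) A[0,1] + A[1,0]: -1 for A, 5 for B -> changes
(C) A[0,0] + A[1,1]: -1 for A, -1 for B -> unchanged
(D) A[0,0] + A[1,1] - A[0,1]: -3 for A, -9 for B -> changes

Only (C) A[0,0] + A[1,1] = -1 survives (and it does so for every P, not just this one), so it is the invariant.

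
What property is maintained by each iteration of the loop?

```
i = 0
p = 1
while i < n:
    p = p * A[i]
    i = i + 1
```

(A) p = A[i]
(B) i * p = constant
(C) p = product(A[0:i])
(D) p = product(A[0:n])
C

A loop invariant must hold before the first iteration and be re-established by every execution of the body.

(C) p = product(A[0:i]): Initially i = 0 and p = 1 = product of the empty slice A[0:0]. If p = product(A[0:i]) holds at the top of an iteration, the body sets p to product(A[0:i]) * A[i] = product(A[0:i+1]) and then i to i+1, so the property is restored. At exit i = n, giving p = product(A[0:n]).

The other options fail:
(A) p = A[i]: after the first iteration p = A[0] but i = 1; in general p is a product of several elements, not a single one.
(B) i * p = constant: initially i * p = 0, but after one iteration it is 1 * A[0], which is nonzero in general.
(D) p = product(A[0:n]): false before the loop (p = 1, not the full product) -- it only becomes true at exit.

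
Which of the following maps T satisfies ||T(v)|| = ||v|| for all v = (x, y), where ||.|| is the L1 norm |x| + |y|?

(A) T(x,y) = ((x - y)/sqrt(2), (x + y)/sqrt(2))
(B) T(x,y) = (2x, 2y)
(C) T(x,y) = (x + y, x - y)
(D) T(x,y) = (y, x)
D

A transformation preserves a norm if ||T(v)|| = ||v|| for every v; a single vector where the norm changes rules an option out.

(A) T(x,y) = ((x - y)/sqrt(2), (x + y)/sqrt(2)): v = (1, 0) has norm |1| + |0| = 1, but T(v) = (sqrt(2)/2, sqrt(2)/2) has norm sqrt(2) -- not preserved.
(B) T(x,y) = (2x, 2y): v = (1, 0) has norm |1| + |0| = 1, but T(v) = (2, 0) has norm 2 -- not preserved.
(C) T(x,y) = (x + y, x - y): v = (1, 0) has norm |1| + |0| = 1, but T(v) = (1, 1) has norm 2 -- not preserved.
(D) T(x,y) = (y, x): preserves the norm -- it only permutes the coordinates and/or flips signs, which leaves |x| + |y| unchanged.

Therefore the answer is (D).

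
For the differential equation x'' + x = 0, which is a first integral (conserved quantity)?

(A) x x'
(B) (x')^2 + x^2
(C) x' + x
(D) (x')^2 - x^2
B

A first integral I satisfies dI/dt = 0 along every solution. Differentiate each option and use the equation of motion:
(A) d/dt[x x'] = (x')^2 + x x'' = (x')^2 - x^2, not identically 0
(B) d/dt[(x')^2 + x^2] = 2x'x'' + 2x x' = 2x'(-x) + 2x x' = 0
(C) d/dt[x' + x] = x'' + x' = -x + x', not identically 0
(D) d/dt[(x')^2 - x^2] = 2x'x'' - 2x x' = -4x x', not identically 0

Only (B) has zero time-derivative. So the energy-like quantity (x')^2 + x^2 is the first integral.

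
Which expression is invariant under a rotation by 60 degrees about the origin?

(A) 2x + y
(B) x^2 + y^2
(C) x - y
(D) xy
B

A rotation by 60 degrees sends (x, y) to (x/2 - sqrt(3)y/2, sqrt(3)x/2 + y/2).
Substitute the transformed coordinates into each option and compare with the original:
(A) 2x + y  ->  2(x/2 - sqrt(3)y/2) + (sqrt(3)x/2 + y/2) = sqrt(3)x/2 + x - sqrt(3)y + y/2   [differs from 2x + y: not invariant]
(B) x^2 + y^2  ->  (x/2 - sqrt(3)y/2)^2 + (sqrt(3)x/2 + y/2)^2 = x^2 + y^2   [equals x^2 + y^2: invariant]
(C) x - y  ->  (x/2 - sqrt(3)y/2) - (sqrt(3)x/2 + y/2) = -sqrt(3)x/2 + x/2 - sqrt(3)y/2 - y/2   [differs from x - y: not invariant]
(D) xy  ->  (x/2 - sqrt(3)y/2)(sqrt(3)x/2 + y/2) = sqrt(3)x^2/4 - xy/2 - sqrt(3)y^2/4   [differs from xy: not invariant]

Only option (B), x^2 + y^2, is unchanged by the transformation.
Geometrically, x^2 + y^2 is the squared distance from the origin, which every rotation about the origin preserves.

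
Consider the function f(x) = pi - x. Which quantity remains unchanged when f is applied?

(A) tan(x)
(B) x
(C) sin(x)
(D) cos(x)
C

For f(x) = pi - x:
sin(pi - x) = sin(x), so sine is invariant under this transformation.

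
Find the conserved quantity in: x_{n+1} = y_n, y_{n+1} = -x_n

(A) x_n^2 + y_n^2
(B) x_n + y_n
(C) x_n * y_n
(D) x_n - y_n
A

For the recurrence x_{n+1} = y_n, y_{n+1} = -x_n:

x_{n+1}^2 + y_{n+1}^2 = y_n^2 + (-x_n)^2 = x_n^2 + y_n^2
The sum of squares is conserved (like energy in a harmonic oscillator).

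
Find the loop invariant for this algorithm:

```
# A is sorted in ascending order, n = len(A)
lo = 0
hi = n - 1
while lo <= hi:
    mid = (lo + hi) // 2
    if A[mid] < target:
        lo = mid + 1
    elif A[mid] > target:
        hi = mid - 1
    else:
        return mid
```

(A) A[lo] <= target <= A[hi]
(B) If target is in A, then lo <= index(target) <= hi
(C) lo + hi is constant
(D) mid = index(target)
B

A loop invariant must hold before the first iteration and be re-established by every execution of the body.

(B) If target is in A, then lo <= index(target) <= hi: Before the loop [lo, hi] = [0, n-1] covers every index. When A[mid] < target, sortedness puts target strictly to the right of mid, so setting lo = mid + 1 keeps index(target) in [lo, hi]; symmetrically for hi = mid - 1. Hence 'if target is in A then lo <= index(target) <= hi' holds after every iteration, and when lo > hi it proves target is absent.

The other options fail:
(A) A[lo] <= target <= A[hi]: fails when target is not in A (e.g. target < A[0] already violates it before the loop), so it is not maintained in general.
(C) lo + hi is constant: each iteration moves exactly one of lo, hi, so lo + hi changes (e.g. 0 + (n-1) becomes (mid+1) + (n-1)).
(D) mid = index(target): mid is just the current probe; it equals index(target) only on the iteration that returns.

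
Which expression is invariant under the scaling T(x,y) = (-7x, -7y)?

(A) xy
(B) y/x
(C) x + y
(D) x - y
B

Under the uniform scaling T(x,y) = (-7x, -7y):
Substitute the transformed coordinates into each option and compare with the original:
(A) xy  ->  (-7x)(-7y) = 49xy   [differs from xy: not invariant]
(B) y/x  ->  (-7y)/(-7x) = y/x   [equals y/x: invariant]
(C) x + y  ->  (-7x) + (-7y) = -7x - 7y   [differs from x + y: not invariant]
(D) x - y  ->  (-7x) - (-7y) = -7x + 7y   [differs from x - y: not invariant]

Only option (B), y/x, is unchanged by the transformation.
The common factor -7 cancels in a ratio of coordinates, while sums, products and sums of squares pick up factors of -7 or 49.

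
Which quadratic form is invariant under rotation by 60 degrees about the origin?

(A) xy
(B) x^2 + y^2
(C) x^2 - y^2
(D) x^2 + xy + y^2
B

Rotation by 60 degrees sends (x, y) to (x/2 - sqrt(3)y/2, sqrt(3)x/2 + y/2).
Substitute the transformed coordinates into each option and compare with the original:
(A) xy  ->  (x/2 - sqrt(3)y/2)(sqrt(3)x/2 + y/2) = sqrt(3)x^2/4 - xy/2 - sqrt(3)y^2/4   [differs from xy: not invariant]
(B) x^2 + y^2  ->  (x/2 - sqrt(3)y/2)^2 + (sqrt(3)x/2 + y/2)^2 = x^2 + y^2   [equals x^2 + y^2: invariant]
(C) x^2 - y^2  ->  (x/2 - sqrt(3)y/2)^2 - (sqrt(3)x/2 + y/2)^2 = -x^2/2 - sqrt(3)xy + y^2/2   [differs from x^2 - y^2: not invariant]
(D) x^2 + xy + y^2  ->  (x/2 - sqrt(3)y/2)^2 + (x/2 - sqrt(3)y/2)(sqrt(3)x/2 + y/2) + (sqrt(3)x/2 + y/2)^2 = sqrt(3)x^2/4 + x^2 - xy/2 - sqrt(3)y^2/4 + y^2   [differs from x^2 + xy + y^2: not invariant]

Only option (B), x^2 + y^2, is unchanged by the transformation.
x^2 + y^2 is the squared distance from the origin, which rotations preserve.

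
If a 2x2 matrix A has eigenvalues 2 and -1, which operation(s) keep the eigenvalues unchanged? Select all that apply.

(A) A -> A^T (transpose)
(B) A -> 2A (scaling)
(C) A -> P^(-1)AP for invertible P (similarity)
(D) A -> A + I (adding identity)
A and C

Eigenvalues are preserved by:
1. Similarity transformations: A -> P^(-1)AP (same characteristic polynomial)
2. Transpose: A^T has the same eigenvalues as A

Eigenvalues are NOT preserved by:
- Adding identity: eigenvalues become 2+1, -1+1
- Scaling: eigenvalues become 4, -2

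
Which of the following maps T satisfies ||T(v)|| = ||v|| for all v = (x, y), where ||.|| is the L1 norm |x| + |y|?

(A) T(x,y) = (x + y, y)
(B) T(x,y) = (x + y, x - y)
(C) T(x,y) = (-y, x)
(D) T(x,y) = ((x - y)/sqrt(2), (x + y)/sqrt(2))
C

A transformation preserves a norm if ||T(v)|| = ||v|| for every v; a single vector where the norm changes rules an option out.

(A) T(x,y) = (x + y, y): v = (0, 1) has norm |0| + |1| = 1, but T(v) = (1, 1) has norm 2 -- not preserved.
(B) T(x,y) = (x + y, x - y): v = (1, 0) has norm |1| + |0| = 1, but T(v) = (1, 1) has norm 2 -- not preserved.
(C) T(x,y) = (-y, x): preserves the norm -- it only permutes the coordinates and/or flips signs, which leaves |x| + |y| unchanged.
(D) T(x,y) = ((x - y)/sqrt(2), (x + y)/sqrt(2)): v = (1, 0) has norm |1| + |0| = 1, but T(v) = (sqrt(2)/2, sqrt(2)/2) has norm sqrt(2) -- not preserved.

Therefore the answer is (C).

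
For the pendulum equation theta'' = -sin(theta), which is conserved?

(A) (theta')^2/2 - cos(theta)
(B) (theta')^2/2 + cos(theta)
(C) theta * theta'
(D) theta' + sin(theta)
A

A first integral I satisfies dI/dt = 0 along every solution. Differentiate each option and use the equation of motion:
(A) d/dt[(theta')^2/2 - cos(theta)] = theta' theta'' + sin(theta) theta' = theta'(-sin(theta)) + theta' sin(theta) = 0
(B) d/dt[(theta')^2/2 + cos(theta)] = theta' theta'' - sin(theta) theta' = -2 theta' sin(theta), not identically 0
(C) d/dt[theta * theta'] = (theta')^2 + theta theta'' = (theta')^2 - theta sin(theta), not identically 0
(D) d/dt[theta' + sin(theta)] = theta'' + cos(theta) theta' = -sin(theta) + theta' cos(theta), not identically 0

Only (A) has zero time-derivative. This is the total energy: kinetic (theta')^2/2 plus potential -cos(theta).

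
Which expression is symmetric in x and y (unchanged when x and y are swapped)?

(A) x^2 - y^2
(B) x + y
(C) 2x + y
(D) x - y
B

A symmetric expression is unchanged when the variables are permuted; here the transformation to test is the swap (x, y) -> (y, x).
Substitute the transformed coordinates into each option and compare with the original:
(A) x^2 - y^2  ->  (y)^2 - (x)^2 = -x^2 + y^2   [differs from x^2 - y^2: not invariant]
(B) x + y  ->  (y) + (x) = x + y   [equals x + y: invariant]
(C) 2x + y  ->  2(y) + (x) = x + 2y   [differs from 2x + y: not invariant]
(D) x - y  ->  (y) - (x) = -x + y   [differs from x - y: not invariant]

Only option (B), x + y, is unchanged by the transformation.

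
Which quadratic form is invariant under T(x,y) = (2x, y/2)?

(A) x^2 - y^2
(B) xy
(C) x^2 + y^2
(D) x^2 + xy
B

T multiplies x by 2 and divides y by 2.
Substitute the transformed coordinates into each option and compare with the original:
(A) x^2 - y^2  ->  (2x)^2 - (y/2)^2 = 4x^2 - y^2/4   [differs from x^2 - y^2: not invariant]
(B) xy  ->  (2x)(y/2) = xy   [equals xy: invariant]
(C) x^2 + y^2  ->  (2x)^2 + (y/2)^2 = 4x^2 + y^2/4   [differs from x^2 + y^2: not invariant]
(D) x^2 + xy  ->  (2x)^2 + (2x)(y/2) = 4x^2 + xy   [differs from x^2 + xy: not invariant]

Only option (B), xy, is unchanged by the transformation.
The factors 2 and 1/2 cancel only in the pure product xy.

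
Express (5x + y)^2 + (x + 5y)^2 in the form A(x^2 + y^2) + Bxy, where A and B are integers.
26(x^2 + y^2) + 20xy

Expanding: (5x + y)^2 = 25x^2 + 10xy + y^2
(x + 5y)^2 = x^2 + 10xy + 25y^2
Sum = (25+1)(x^2+y^2) + 20xy = 26(x^2 + y^2) + 20xy
This is symmetric in x and y.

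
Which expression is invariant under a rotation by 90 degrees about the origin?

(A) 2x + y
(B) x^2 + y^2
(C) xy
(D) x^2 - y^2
B

A rotation by 90 degrees sends (x, y) to (-y, x).
Substitute the transformed coordinates into each option and compare with the original:
(A) 2x + y  ->  2(-y) + (x) = x - 2y   [differs from 2x + y: not invariant]
(B) x^2 + y^2  ->  (-y)^2 + (x)^2 = x^2 + y^2   [equals x^2 + y^2: invariant]
(C) xy  ->  (-y)(x) = -xy   [differs from xy: not invariant]
(D) x^2 - y^2  ->  (-y)^2 - (x)^2 = -x^2 + y^2   [differs from x^2 - y^2: not invariant]

Only option (B), x^2 + y^2, is unchanged by the transformation.
Geometrically, x^2 + y^2 is the squared distance from the origin, which every rotation about the origin preserves.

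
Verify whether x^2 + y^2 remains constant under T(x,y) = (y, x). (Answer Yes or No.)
Yes

Substitute T(x,y) = (y, x) into the expression and compare with the original.

Original: x^2 + y^2
After applying T: (y)^2 + (x)^2 = x^2 + y^2

This is identical to the original x^2 + y^2, so the expression is invariant.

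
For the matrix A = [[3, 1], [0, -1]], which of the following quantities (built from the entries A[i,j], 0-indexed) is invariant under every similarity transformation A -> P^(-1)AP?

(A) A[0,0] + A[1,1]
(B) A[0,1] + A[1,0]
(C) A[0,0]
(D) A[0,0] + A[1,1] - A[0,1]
A

A[0,0] + A[1,1] is the trace of A. By the cyclic property of the trace, tr(P^(-1)AP) = tr(APP^(-1)) = tr(A), so it is the same for every matrix similar to A.

The other combinations are not similarity invariants. For example, take P = [[1, 1], [1, 2]] (det P = 1), so P^(-1) = [[2, -1], [-1, 1]] and
B = P^(-1)AP = [[9, 12], [-5, -7]].
Evaluating each option on A and on B:
(A) A[0,0] + A[1,1]: 2 for A, 2 for B -> unchanged
(B) A[0,1] + A[1,0]: 1 for A, 7 for B -> changes
(C) A[0,0]: 3 for A, 9 for B -> changes
(D) A[0,0] + A[1,1] - A[0,1]: 1 for A, -10 for B -> changes

Only (A) A[0,0] + A[1,1] = 2 survives (and it does so for every P, not just this one), so it is the invariant.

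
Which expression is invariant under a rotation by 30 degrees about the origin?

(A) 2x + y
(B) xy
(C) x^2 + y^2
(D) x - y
C

A rotation by 30 degrees sends (x, y) to (sqrt(3)x/2 - y/2, x/2 + sqrt(3)y/2).
Substitute the transformed coordinates into each option and compare with the original:
(A) 2x + y  ->  2(sqrt(3)x/2 - y/2) + (x/2 + sqrt(3)y/2) = x/2 + sqrt(3)x - y + sqrt(3)y/2   [differs from 2x + y: not invariant]
(B) xy  ->  (sqrt(3)x/2 - y/2)(x/2 + sqrt(3)y/2) = sqrt(3)x^2/4 + xy/2 - sqrt(3)y^2/4   [differs from xy: not invariant]
(C) x^2 + y^2  ->  (sqrt(3)x/2 - y/2)^2 + (x/2 + sqrt(3)y/2)^2 = x^2 + y^2   [equals x^2 + y^2: invariant]
(D) x - y  ->  (sqrt(3)x/2 - y/2) - (x/2 + sqrt(3)y/2) = -x/2 + sqrt(3)x/2 - sqrt(3)y/2 - y/2   [differs from x - y: not invariant]

Only option (C), x^2 + y^2, is unchanged by the transformation.
Geometrically, x^2 + y^2 is the squared distance from the origin, which every rotation about the origin preserves.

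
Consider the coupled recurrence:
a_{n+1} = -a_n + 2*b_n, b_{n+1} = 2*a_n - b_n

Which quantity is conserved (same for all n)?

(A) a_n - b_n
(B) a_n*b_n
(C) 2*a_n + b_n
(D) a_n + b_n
D

Replace a_n by a_{n+1} = -a_n + 2*b_n and b_n by b_{n+1} = 2*a_n - b_n in each option and simplify:
(A) a_n - b_n  ->  (-a_n + 2*b_n) - (2*a_n - b_n) = -3*a_n + 3*b_n   [not conserved]
(B) a_n*b_n  ->  (-a_n + 2*b_n)*(2*a_n - b_n) = -2*a_n^2 + 5*a_n*b_n - 2*b_n^2   [not conserved]
(C) 2*a_n + b_n  ->  2*(-a_n + 2*b_n) + (2*a_n - b_n) = 3*b_n   [not conserved]
(D) a_n + b_n  ->  (-a_n + 2*b_n) + (2*a_n - b_n) = a_n + b_n   [conserved]

Only (D) a_n + b_n returns to itself after one step, so it is the conserved quantity.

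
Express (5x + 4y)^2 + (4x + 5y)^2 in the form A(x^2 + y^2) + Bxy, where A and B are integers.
41(x^2 + y^2) + 80xy

Expanding: (5x + 4y)^2 = 25x^2 + 40xy + 16y^2
(4x + 5y)^2 = 16x^2 + 40xy + 25y^2
Sum = (25+16)(x^2+y^2) + 80xy = 41(x^2 + y^2) + 80xy
This is symmetric in x and y.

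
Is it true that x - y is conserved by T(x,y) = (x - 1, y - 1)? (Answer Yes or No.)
Yes

Substitute T(x,y) = (x - 1, y - 1) into the expression and compare with the original.

Original: x - y
After applying T: (x - 1) - (y - 1) = x - y

This is identical to the original x - y, so the expression is invariant.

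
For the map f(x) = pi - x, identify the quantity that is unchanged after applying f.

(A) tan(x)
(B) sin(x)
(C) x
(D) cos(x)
B

For f(x) = pi - x:
sin(pi - x) = sin(x), so sine is invariant under this transformation.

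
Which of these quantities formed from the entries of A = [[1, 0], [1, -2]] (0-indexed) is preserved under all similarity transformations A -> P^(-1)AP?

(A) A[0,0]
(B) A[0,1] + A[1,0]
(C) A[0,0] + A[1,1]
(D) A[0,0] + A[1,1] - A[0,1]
C

A[0,0] + A[1,1] is the trace of A. By the cyclic property of the trace, tr(P^(-1)AP) = tr(APP^(-1)) = tr(A), so it is the same for every matrix similar to A.

The other combinations are not similarity invariants. For example, take P = [[2, 1], [1, 1]] (det P = 1), so P^(-1) = [[1, -1], [-1, 2]] and
B = P^(-1)AP = [[2, 2], [-2, -3]].
Evaluating each option on A and on B:
(A) A[0,0]: 1 for A, 2 for B -> changes
(B) A[0,1] + A[1,0]: 1 for A, 0 for B -> changes
(C) A[0,0] + A[1,1]: -1 for A, -1 for B -> unchanged
(D) A[0,0] + A[1,1] - A[0,1]: -1 for A, -3 for B -> changes

Only (C) A[0,0] + A[1,1] = -1 survives (and it does so for every P, not just this one), so it is the invariant.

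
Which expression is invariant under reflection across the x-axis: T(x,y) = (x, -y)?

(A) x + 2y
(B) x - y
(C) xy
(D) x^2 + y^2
D

The map is reflection across the x-axis: T(x,y) = (x, -y).
Substitute the transformed coordinates into each option and compare with the original:
(A) x + 2y  ->  (x) + 2(-y) = x - 2y   [differs from x + 2y: not invariant]
(B) x - y  ->  (x) - (-y) = x + y   [differs from x - y: not invariant]
(C) xy  ->  (x)(-y) = -xy   [differs from xy: not invariant]
(D) x^2 + y^2  ->  (x)^2 + (-y)^2 = x^2 + y^2   [equals x^2 + y^2: invariant]

Only option (D), x^2 + y^2, is unchanged by the transformation.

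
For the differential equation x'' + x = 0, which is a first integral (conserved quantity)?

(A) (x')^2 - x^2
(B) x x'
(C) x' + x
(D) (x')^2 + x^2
D

A first integral I satisfies dI/dt = 0 along every solution. Differentiate each option and use the equation of motion:
(A) d/dt[(x')^2 - x^2] = 2x'x'' - 2x x' = -4x x', not identically 0
(B) d/dt[x x'] = (x')^2 + x x'' = (x')^2 - x^2, not identically 0
(C) d/dt[x' + x] = x'' + x' = -x + x', not identically 0
(D) d/dt[(x')^2 + x^2] = 2x'x'' + 2x x' = 2x'(-x) + 2x x' = 0

Only (D) has zero time-derivative. So the energy-like quantity (x')^2 + x^2 is the first integral.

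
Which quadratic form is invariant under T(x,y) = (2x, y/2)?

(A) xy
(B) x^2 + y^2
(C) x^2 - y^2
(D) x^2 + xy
A

T multiplies x by 2 and divides y by 2.
Substitute the transformed coordinates into each option and compare with the original:
(A) xy  ->  (2x)(y/2) = xy   [equals xy: invariant]
(B) x^2 + y^2  ->  (2x)^2 + (y/2)^2 = 4x^2 + y^2/4   [differs from x^2 + y^2: not invariant]
(C) x^2 - y^2  ->  (2x)^2 - (y/2)^2 = 4x^2 - y^2/4   [differs from x^2 - y^2: not invariant]
(D) x^2 + xy  ->  (2x)^2 + (2x)(y/2) = 4x^2 + xy   [differs from x^2 + xy: not invariant]

Only option (A), xy, is unchanged by the transformation.
The factors 2 and 1/2 cancel only in the pure product xy.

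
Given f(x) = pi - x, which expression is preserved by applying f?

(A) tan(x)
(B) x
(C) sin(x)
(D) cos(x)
C

For f(x) = pi - x:
sin(pi - x) = sin(x), so sine is invariant under this transformation.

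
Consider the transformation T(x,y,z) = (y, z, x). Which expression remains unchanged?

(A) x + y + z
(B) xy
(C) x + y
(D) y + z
A

Apply T(x,y,z) = (y, z, x) to each option, i.e. replace (x, y, z) by the transformed coordinates.
Substitute the transformed coordinates into each option and compare with the original:
(A) x + y + z  ->  (y) + (z) + (x) = x + y + z   [equals x + y + z: invariant]
(B) xy  ->  (y)(z) = yz   [differs from xy: not invariant]
(C) x + y  ->  (y) + (z) = y + z   [differs from x + y: not invariant]
(D) y + z  ->  (z) + (x) = x + z   [differs from y + z: not invariant]

Only option (A), x + y + z, is unchanged by the transformation.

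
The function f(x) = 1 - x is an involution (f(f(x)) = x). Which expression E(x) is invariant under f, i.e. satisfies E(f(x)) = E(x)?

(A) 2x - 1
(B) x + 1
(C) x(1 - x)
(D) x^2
C

Replace x by f(x) = 1 - x in each option and simplify. As a quick numerical cross-check, also compare E(4) with E(f(4)) = E(-3).

(A) 2x - 1  ->  2(1 - x) - 1 = 1 - 2x; check: E(4) = 7 but E(-3) = -7.   [not invariant]
(B) x + 1  ->  (1 - x) + 1 = 2 - x; check: E(4) = 5 but E(-3) = -2.   [not invariant]
(C) x(1 - x)  ->  (1 - x)(1 - (1 - x)), which simplifies back to x(1 - x); check: E(4) = -12, E(-3) = -12.   [invariant]
(D) x^2  ->  (1 - x)^2 = (x - 1)^2; check: E(4) = 16 but E(-3) = 9.   [not invariant]

Only (C) is unchanged. E is symmetric under swapping x with f(x) = 1 - x, which is exactly what an involution does.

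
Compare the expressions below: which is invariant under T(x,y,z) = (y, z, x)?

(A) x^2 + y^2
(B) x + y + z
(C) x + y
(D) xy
B

Apply T(x,y,z) = (y, z, x) to each option, i.e. replace (x, y, z) by the transformed coordinates.
Substitute the transformed coordinates into each option and compare with the original:
(A) x^2 + y^2  ->  (y)^2 + (z)^2 = y^2 + z^2   [differs from x^2 + y^2: not invariant]
(B) x + y + z  ->  (y) + (z) + (x) = x + y + z   [equals x + y + z: invariant]
(C) x + y  ->  (y) + (z) = y + z   [differs from x + y: not invariant]
(D) xy  ->  (y)(z) = yz   [differs from xy: not invariant]

Only option (B), x + y + z, is unchanged by the transformation.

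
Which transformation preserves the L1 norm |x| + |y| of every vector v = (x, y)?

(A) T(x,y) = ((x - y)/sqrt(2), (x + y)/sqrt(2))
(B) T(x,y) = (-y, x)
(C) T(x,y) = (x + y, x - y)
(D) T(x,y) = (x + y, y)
B

A transformation preserves a norm if ||T(v)|| = ||v|| for every v; a single vector where the norm changes rules an option out.

(A) T(x,y) = ((x - y)/sqrt(2), (x + y)/sqrt(2)): v = (1, 0) has norm |1| + |0| = 1, but T(v) = (sqrt(2)/2, sqrt(2)/2) has norm sqrt(2) -- not preserved.
(B) T(x,y) = (-y, x): preserves the norm -- it only permutes the coordinates and/or flips signs, which leaves |x| + |y| unchanged.
(C) T(x,y) = (x + y, x - y): v = (1, 0) has norm |1| + |0| = 1, but T(v) = (1, 1) has norm 2 -- not preserved.
(D) T(x,y) = (x + y, y): v = (0, 1) has norm |0| + |1| = 1, but T(v) = (1, 1) has norm 2 -- not preserved.

Therefore the answer is (B).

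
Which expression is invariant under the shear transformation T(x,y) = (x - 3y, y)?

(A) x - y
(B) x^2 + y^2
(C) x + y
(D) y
D

Under the shear T(x,y) = (x - 3y, y):
Substitute the transformed coordinates into each option and compare with the original:
(A) x - y  ->  (x - 3y) - (y) = x - 4y   [differs from x - y: not invariant]
(B) x^2 + y^2  ->  (x - 3y)^2 + (y)^2 = x^2 - 6xy + 10y^2   [differs from x^2 + y^2: not invariant]
(C) x + y  ->  (x - 3y) + (y) = x - 2y   [differs from x + y: not invariant]
(D) y  ->  (y) = y   [equals y: invariant]

Only option (D), y, is unchanged by the transformation.
A horizontal shear moves points parallel to the x-axis, so the y-coordinate (and any function of y alone) is unchanged.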